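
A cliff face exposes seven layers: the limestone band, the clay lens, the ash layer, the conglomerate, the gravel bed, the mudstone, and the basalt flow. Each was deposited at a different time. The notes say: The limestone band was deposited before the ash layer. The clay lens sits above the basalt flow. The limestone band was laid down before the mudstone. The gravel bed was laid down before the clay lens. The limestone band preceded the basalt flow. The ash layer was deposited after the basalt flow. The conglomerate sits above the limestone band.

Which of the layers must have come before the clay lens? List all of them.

Directly stated before the clay lens: the basalt flow and the gravel bed.
The limestone band reaches the clay lens via the limestone band → the basalt flow → the clay lens.

the basalt flow, the gravel bed, the limestone band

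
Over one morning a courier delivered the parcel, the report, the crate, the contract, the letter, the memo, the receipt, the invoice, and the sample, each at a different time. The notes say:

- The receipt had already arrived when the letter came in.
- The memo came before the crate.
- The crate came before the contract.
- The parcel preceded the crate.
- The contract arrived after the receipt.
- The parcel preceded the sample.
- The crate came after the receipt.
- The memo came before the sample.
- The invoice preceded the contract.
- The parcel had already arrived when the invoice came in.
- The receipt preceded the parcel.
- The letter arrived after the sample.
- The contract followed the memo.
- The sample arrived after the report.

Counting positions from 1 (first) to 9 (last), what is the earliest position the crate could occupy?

The memo, the parcel, and the receipt must all come before the crate — 3 forced predecessors.
Nothing else is forced ahead of the crate, so its earliest slot is position 3 + 1 = 4.

4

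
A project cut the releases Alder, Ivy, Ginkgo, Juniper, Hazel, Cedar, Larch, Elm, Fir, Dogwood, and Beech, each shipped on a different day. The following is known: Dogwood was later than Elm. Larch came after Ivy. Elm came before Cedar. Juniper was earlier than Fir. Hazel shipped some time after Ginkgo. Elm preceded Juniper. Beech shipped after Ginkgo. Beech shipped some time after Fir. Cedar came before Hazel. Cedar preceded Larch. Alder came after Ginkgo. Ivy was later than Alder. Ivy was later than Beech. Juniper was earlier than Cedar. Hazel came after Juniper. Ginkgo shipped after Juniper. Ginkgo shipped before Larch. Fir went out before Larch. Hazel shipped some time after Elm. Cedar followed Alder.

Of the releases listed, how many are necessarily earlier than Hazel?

5

Directly stated before Hazel: Cedar, Elm, Ginkgo, and Juniper.
Alder reaches Hazel via Alder → Cedar → Hazel.
That's Alder, Cedar, Elm, Ginkgo, and Juniper — 5 in all.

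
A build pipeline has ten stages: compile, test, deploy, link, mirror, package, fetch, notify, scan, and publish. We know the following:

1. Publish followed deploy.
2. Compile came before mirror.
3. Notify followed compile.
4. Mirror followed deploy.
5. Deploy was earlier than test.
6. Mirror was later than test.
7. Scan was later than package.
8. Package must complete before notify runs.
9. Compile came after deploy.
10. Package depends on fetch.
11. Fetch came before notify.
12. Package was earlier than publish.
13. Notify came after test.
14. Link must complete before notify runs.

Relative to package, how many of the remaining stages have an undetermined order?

5

Forced before package: fetch; forced after package: notify, publish, and scan.
That leaves compile, deploy, link, mirror, and test with no forced order relative to package — 5.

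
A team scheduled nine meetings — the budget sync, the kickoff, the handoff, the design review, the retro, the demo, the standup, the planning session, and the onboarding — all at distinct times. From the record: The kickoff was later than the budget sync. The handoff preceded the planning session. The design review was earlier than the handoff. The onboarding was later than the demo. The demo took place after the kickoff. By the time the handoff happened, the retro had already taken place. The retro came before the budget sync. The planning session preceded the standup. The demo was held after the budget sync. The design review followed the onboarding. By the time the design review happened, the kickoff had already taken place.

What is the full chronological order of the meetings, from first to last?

the retro, the budget sync, the kickoff, the demo, the onboarding, the design review, the handoff, the planning session, the standup

The constraints fix every adjacent pair, so only one ordering works:
the retro → the budget sync → the kickoff → the demo → the onboarding → the design review → the handoff → the planning session → the standup.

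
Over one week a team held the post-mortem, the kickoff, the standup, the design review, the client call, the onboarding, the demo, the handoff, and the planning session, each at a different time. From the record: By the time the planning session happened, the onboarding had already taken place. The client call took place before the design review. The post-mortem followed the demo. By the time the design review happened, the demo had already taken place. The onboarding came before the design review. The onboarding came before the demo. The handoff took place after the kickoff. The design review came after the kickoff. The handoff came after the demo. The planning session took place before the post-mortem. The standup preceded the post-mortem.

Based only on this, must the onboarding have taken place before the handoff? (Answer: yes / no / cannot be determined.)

Chain the constraints: the onboarding → the demo → the handoff. Each link is directly stated, so the onboarding comes before the handoff.

yes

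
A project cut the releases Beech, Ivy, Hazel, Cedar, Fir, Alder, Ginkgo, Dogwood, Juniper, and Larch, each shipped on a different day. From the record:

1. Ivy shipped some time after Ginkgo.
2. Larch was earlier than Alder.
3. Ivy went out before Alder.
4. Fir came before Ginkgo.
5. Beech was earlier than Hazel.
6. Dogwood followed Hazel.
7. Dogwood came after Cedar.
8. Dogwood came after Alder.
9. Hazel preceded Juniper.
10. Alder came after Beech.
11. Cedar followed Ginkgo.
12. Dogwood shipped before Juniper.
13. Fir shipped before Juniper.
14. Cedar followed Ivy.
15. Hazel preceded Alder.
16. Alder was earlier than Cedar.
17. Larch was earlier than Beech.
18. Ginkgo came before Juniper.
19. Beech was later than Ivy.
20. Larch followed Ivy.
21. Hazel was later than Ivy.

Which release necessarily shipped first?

Fir has a chain of constraints placing it before every other release, so Fir must be first.

Fir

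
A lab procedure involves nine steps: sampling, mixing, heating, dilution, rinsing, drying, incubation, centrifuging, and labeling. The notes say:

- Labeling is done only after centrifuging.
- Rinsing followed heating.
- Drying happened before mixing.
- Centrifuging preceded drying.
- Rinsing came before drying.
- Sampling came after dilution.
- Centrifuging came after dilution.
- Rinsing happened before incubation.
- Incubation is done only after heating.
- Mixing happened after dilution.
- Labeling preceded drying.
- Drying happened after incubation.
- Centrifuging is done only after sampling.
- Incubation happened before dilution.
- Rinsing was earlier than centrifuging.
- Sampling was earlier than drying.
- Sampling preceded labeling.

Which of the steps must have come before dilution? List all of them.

heating, incubation, rinsing

Directly stated before dilution: incubation.
Heating reaches dilution via heating → incubation → dilution.
Rinsing reaches dilution via rinsing → incubation → dilution.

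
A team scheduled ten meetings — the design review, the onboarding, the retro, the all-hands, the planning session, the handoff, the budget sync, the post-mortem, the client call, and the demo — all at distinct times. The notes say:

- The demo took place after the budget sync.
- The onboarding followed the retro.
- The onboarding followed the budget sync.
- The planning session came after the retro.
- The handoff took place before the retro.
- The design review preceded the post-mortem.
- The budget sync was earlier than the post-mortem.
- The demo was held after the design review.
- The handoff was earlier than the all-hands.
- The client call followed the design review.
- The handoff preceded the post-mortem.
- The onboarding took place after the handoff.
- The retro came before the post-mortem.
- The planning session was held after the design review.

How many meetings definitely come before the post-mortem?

Directly stated before the post-mortem: the budget sync, the design review, the handoff, and the retro.
That's the budget sync, the design review, the handoff, and the retro — 4 in all.

4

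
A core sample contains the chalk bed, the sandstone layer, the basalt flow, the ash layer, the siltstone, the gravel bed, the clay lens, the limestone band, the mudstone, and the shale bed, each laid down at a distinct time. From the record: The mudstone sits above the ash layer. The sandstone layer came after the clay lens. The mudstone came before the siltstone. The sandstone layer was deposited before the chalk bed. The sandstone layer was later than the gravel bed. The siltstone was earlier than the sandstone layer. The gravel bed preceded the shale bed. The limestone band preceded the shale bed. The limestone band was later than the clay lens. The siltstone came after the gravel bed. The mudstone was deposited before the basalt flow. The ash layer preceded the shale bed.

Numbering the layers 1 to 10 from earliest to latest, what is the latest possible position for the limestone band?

9

The limestone band must come before the shale bed — 1 layer forced after it.
Everything else can be placed before the limestone band in some valid order, so the limestone band can sit as late as position 10 − 1 = 9.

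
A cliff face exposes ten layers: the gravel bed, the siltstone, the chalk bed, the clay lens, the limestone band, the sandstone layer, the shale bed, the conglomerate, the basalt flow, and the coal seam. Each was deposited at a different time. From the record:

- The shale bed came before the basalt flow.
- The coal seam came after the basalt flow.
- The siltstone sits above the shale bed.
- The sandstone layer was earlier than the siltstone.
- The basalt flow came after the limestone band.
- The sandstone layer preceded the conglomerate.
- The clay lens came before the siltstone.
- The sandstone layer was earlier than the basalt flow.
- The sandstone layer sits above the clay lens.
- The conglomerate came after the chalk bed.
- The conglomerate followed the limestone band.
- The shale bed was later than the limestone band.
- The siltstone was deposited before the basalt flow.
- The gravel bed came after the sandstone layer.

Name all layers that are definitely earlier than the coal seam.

Directly stated before the coal seam: the basalt flow.
The clay lens reaches the coal seam via the clay lens → the sandstone layer → the basalt flow → the coal seam.
The limestone band reaches the coal seam via the limestone band → the basalt flow → the coal seam.
The sandstone layer reaches the coal seam via the sandstone layer → the basalt flow → the coal seam.
Likewise the shale bed and the siltstone each reach the coal seam by chaining the stated constraints.
No chain forces the gravel bed (or any of the others) ahead of the coal seam.

the basalt flow, the clay lens, the limestone band, the sandstone layer, the shale bed, the siltstone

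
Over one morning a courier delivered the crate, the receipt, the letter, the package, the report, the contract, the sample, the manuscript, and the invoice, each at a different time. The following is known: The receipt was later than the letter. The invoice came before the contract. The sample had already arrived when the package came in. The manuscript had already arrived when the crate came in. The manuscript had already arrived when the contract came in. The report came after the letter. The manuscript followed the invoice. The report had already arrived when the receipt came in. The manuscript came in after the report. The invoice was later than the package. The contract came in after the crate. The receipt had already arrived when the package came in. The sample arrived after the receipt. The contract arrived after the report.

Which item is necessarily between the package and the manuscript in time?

Tracing the constraints gives the package → the invoice → the manuscript, so the invoice sits after the package and before the manuscript.
No other item is forced both after the package and before the manuscript.

the invoice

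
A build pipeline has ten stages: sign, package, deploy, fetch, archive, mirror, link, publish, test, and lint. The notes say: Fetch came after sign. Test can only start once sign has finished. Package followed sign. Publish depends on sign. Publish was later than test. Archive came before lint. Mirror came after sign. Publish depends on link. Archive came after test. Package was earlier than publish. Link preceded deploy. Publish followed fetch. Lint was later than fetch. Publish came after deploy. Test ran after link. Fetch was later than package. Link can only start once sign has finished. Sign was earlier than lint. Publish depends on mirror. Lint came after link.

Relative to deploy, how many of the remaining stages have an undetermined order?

6

Forced before deploy: link and sign; forced after deploy: publish.
That leaves archive, fetch, lint, mirror, package, and test with no forced order relative to deploy — 6.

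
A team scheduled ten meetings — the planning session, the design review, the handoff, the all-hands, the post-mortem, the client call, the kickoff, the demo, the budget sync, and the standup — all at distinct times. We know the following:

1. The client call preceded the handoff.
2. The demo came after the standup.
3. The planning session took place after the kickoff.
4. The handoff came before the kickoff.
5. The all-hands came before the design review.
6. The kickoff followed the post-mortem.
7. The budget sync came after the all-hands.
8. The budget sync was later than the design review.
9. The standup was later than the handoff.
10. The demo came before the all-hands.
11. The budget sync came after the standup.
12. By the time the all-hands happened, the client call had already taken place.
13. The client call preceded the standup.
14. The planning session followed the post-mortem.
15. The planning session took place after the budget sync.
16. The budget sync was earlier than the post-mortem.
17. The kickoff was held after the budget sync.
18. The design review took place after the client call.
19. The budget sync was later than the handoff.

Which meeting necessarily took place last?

Every other meeting has a chain of constraints placing it before the planning session, so the planning session is last.

the planning session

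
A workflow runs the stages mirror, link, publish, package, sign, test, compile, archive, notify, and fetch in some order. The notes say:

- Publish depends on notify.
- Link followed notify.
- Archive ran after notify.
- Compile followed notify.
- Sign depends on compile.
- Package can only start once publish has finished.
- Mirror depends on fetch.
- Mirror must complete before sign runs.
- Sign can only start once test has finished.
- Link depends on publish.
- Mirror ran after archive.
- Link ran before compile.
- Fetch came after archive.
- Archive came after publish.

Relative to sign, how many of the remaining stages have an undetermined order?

1

Forced before sign: archive, compile, fetch, link, mirror, notify, publish, and test.
That leaves package with no forced order relative to sign — 1.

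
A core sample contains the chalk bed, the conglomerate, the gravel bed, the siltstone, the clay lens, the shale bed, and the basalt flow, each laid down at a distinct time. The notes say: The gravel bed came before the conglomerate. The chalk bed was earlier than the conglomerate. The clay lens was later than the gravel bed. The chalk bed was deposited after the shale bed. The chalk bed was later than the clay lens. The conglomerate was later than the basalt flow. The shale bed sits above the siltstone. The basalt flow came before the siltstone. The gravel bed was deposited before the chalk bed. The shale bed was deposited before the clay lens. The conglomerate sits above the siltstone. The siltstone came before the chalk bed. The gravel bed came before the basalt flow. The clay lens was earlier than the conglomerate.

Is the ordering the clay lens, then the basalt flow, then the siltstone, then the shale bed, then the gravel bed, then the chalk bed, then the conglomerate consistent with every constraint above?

The constraints require the gravel bed before the basalt flow, but in the proposed sequence the basalt flow appears ahead of the gravel bed. That one violation is enough.

no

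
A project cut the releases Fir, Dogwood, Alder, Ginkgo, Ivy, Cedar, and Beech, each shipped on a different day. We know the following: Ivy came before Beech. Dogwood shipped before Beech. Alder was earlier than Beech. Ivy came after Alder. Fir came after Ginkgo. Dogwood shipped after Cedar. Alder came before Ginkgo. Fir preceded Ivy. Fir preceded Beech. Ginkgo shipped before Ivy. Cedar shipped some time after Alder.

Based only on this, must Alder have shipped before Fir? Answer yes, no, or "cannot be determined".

Chain the constraints: Alder → Ginkgo → Fir. Each link is directly stated, so Alder comes before Fir.

yes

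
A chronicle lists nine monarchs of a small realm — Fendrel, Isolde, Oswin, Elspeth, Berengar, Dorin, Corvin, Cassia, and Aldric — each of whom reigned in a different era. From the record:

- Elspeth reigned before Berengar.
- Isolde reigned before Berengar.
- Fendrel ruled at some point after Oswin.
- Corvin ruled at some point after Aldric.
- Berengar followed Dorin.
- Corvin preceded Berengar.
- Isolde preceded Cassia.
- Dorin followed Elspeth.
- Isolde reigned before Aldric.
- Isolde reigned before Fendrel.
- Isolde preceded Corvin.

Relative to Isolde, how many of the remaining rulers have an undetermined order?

Forced after Isolde: Aldric, Berengar, Cassia, Corvin, and Fendrel.
That leaves Dorin, Elspeth, and Oswin with no forced order relative to Isolde — 3.

3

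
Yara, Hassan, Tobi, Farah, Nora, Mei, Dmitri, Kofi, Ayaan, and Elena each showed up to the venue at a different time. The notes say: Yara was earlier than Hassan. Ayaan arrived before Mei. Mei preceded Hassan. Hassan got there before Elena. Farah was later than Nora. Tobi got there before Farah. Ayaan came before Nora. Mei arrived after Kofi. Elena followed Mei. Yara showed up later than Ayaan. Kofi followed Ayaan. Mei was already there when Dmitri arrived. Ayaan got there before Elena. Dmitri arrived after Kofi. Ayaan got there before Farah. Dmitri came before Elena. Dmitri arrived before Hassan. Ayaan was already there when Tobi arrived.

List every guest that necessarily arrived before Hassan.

Directly stated before Hassan: Dmitri, Mei, and Yara.
Ayaan reaches Hassan via Ayaan → Yara → Hassan.
Kofi reaches Hassan via Kofi → Mei → Hassan.
No chain forces Farah (or any of the others) ahead of Hassan.

Ayaan, Dmitri, Kofi, Mei, Yara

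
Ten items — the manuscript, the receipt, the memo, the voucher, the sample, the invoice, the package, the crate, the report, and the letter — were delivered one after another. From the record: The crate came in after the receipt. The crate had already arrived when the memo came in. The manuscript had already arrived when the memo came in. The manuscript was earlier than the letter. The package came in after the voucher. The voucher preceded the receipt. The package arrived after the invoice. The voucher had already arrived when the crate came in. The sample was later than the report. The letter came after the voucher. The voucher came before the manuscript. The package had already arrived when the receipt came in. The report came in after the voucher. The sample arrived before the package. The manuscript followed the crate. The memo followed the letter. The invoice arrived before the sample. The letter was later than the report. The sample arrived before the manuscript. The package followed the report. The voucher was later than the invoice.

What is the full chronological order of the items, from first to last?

The constraints fix every adjacent pair, so only one ordering works:
the invoice → the voucher → the report → the sample → the package → the receipt → the crate → the manuscript → the letter → the memo.

the invoice, the voucher, the report, the sample, the package, the receipt, the crate, the manuscript, the letter, the memo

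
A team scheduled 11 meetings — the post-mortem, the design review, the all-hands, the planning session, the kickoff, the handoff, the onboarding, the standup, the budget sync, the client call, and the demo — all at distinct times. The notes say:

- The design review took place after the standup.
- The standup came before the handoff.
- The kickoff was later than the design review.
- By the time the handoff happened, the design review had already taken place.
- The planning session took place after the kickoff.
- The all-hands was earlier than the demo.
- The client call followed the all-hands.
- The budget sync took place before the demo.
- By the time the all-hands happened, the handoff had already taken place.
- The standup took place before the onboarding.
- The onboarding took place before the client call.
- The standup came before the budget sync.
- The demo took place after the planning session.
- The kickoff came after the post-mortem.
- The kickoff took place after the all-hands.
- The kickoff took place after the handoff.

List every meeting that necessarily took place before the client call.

Directly stated before the client call: the all-hands and the onboarding.
The design review reaches the client call via the design review → the handoff → the all-hands → the client call.
The handoff reaches the client call via the handoff → the all-hands → the client call.
The standup reaches the client call via the standup → the onboarding → the client call.

the all-hands, the design review, the handoff, the onboarding, the standup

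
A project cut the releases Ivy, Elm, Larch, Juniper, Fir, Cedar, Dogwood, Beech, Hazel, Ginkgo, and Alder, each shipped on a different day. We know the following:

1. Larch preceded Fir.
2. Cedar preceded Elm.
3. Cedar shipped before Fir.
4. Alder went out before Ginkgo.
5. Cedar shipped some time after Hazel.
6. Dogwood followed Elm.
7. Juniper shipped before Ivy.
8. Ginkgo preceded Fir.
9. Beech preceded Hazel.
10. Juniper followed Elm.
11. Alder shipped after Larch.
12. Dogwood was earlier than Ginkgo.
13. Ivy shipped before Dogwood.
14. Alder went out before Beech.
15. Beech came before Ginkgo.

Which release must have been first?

Larch has a chain of constraints placing it before every other release, so Larch must be first.

Larch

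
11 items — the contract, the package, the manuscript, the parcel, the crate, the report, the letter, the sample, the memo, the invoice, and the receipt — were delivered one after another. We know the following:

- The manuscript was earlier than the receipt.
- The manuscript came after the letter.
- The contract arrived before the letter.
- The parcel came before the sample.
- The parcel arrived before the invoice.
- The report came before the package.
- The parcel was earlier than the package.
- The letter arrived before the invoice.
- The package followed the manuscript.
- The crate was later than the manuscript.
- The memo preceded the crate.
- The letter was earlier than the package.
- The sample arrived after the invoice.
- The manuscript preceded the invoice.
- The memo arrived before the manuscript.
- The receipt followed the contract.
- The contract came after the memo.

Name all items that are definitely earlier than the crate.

the contract, the letter, the manuscript, the memo

Directly stated before the crate: the manuscript and the memo.
The contract reaches the crate via the contract → the letter → the manuscript → the crate.
The letter reaches the crate via the letter → the manuscript → the crate.
No chain forces the receipt (or any of the others) ahead of the crate.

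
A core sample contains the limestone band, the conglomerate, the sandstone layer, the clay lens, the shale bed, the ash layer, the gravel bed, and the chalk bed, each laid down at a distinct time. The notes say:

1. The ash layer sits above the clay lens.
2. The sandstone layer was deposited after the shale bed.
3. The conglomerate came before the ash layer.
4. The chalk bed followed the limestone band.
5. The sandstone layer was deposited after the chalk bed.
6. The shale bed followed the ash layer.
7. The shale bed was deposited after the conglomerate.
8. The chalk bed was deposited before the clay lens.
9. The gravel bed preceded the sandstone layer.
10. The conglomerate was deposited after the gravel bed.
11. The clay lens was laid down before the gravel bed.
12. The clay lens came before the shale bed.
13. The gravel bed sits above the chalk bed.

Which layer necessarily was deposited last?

Every other layer has a chain of constraints placing it before the sandstone layer, so the sandstone layer is last.

the sandstone layer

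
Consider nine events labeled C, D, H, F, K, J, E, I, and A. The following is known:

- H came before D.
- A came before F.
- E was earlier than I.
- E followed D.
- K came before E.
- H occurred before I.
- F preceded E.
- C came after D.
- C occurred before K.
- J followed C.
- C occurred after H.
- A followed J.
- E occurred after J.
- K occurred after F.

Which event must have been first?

H has a chain of constraints placing it before every other event, so H must be first.

H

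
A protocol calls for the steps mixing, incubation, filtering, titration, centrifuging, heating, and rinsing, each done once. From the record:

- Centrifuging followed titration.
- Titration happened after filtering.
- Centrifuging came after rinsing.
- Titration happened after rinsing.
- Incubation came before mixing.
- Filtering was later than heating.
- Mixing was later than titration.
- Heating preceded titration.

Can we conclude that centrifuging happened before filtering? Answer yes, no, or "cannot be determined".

Tracing the constraints gives filtering → titration → centrifuging, so filtering must come before centrifuging.
That means centrifuging cannot be before filtering.

no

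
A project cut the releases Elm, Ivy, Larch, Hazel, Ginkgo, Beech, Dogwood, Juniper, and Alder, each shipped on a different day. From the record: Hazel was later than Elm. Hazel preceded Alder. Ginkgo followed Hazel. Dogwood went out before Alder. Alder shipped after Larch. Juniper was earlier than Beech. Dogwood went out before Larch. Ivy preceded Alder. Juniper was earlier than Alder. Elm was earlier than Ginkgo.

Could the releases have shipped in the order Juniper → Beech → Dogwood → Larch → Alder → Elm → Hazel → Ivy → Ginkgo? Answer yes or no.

no

The constraints require Hazel before Alder, but in the proposed sequence Alder appears ahead of Hazel. That one violation is enough.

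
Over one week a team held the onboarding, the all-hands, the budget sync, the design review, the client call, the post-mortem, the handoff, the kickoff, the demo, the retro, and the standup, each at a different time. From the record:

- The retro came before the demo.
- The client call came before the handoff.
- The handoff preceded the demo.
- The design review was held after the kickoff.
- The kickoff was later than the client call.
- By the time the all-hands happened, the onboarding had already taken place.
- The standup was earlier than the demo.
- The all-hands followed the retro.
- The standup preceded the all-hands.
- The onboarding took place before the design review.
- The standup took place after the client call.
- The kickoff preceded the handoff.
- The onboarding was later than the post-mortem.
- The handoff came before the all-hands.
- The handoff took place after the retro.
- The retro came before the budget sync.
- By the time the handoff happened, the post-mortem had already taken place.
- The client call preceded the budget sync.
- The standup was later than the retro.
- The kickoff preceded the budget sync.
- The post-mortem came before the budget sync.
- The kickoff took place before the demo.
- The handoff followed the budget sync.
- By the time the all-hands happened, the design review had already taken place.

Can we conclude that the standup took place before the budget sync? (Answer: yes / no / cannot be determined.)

cannot be determined

No chain of stated constraints runs from the standup to the budget sync, and none runs from the budget sync to the standup either.
So the relative order of the standup and the budget sync is not fixed by the given facts.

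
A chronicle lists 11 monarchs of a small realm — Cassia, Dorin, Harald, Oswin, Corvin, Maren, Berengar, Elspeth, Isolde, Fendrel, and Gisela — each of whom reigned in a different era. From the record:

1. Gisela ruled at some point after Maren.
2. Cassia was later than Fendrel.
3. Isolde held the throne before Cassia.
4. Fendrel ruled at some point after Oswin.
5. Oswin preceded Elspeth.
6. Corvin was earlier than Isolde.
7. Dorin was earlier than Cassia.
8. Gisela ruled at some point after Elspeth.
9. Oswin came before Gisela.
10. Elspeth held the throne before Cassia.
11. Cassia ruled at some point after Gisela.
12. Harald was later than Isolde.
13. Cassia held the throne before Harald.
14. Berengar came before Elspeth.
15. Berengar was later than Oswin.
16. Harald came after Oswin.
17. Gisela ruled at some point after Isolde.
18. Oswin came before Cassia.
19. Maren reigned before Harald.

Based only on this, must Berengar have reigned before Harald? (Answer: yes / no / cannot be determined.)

Chain the constraints: Berengar → Elspeth → Cassia → Harald. Each link is directly stated, so Berengar comes before Harald.

yes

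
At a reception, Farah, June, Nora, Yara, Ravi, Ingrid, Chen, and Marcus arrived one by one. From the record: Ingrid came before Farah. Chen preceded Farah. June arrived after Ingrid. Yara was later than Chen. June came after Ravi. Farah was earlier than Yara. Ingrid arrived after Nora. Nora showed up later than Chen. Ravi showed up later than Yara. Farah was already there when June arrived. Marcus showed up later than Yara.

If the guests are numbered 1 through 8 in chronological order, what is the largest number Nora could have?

2

Nora must come before Farah, Ingrid, June, Marcus, Ravi, and Yara — 6 guests forced after them.
Everything else can be placed before Nora in some valid order, so Nora can sit as late as position 8 − 6 = 2.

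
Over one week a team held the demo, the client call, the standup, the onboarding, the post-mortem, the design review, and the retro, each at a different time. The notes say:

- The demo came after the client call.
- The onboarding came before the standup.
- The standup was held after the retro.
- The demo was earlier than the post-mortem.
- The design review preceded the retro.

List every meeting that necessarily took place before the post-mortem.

Directly stated before the post-mortem: the demo.
The client call reaches the post-mortem via the client call → the demo → the post-mortem.
No chain forces the retro (or any of the others) ahead of the post-mortem.

the client call, the demo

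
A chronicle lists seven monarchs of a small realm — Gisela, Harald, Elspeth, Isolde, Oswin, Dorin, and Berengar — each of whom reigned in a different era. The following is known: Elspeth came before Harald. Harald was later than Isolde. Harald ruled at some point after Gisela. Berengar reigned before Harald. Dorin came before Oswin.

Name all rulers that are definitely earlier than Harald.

Berengar, Elspeth, Gisela, Isolde

Directly stated before Harald: Berengar, Elspeth, Gisela, and Isolde.
No chain forces Oswin (or any of the others) ahead of Harald.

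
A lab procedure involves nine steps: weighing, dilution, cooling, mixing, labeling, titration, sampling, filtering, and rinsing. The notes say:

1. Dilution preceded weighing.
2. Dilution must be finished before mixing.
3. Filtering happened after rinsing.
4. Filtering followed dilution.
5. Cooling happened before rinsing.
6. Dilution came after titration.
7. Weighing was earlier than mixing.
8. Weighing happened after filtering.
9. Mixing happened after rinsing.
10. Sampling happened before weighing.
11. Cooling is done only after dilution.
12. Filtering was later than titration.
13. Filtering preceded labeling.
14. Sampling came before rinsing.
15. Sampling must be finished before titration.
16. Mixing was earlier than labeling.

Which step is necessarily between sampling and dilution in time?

titration

Tracing the constraints gives sampling → titration → dilution, so titration sits after sampling and before dilution.
No other step is forced both after sampling and before dilution.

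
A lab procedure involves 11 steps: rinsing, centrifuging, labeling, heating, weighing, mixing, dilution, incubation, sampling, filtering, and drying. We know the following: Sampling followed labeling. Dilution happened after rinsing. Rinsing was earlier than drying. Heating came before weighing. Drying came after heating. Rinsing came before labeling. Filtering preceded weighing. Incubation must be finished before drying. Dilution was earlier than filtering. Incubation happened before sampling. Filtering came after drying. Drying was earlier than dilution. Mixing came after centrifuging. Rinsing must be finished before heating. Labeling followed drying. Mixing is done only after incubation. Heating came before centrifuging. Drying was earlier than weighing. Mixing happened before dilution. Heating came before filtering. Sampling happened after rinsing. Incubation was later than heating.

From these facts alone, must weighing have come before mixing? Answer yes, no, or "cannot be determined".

no

Tracing the constraints gives mixing → dilution → filtering → weighing, so mixing must come before weighing.
That means weighing cannot be before mixing.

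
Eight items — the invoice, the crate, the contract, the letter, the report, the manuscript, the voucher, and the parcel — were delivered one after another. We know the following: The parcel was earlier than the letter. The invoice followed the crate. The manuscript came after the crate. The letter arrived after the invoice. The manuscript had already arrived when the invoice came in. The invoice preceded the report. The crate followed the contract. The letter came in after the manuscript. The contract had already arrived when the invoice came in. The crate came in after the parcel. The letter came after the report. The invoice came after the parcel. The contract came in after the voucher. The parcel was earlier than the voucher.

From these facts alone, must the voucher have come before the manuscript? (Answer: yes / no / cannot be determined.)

Chain the constraints: the voucher → the contract → the crate → the manuscript. Each link is directly stated, so the voucher comes before the manuscript.

yes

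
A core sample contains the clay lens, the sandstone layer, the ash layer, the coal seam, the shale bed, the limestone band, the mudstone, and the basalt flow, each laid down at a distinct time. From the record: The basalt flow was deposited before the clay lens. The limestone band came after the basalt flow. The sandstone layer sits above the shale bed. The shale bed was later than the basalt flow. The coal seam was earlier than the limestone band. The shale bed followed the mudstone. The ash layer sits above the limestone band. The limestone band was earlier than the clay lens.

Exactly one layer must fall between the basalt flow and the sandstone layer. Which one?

Tracing the constraints gives the basalt flow → the shale bed → the sandstone layer, so the shale bed sits after the basalt flow and before the sandstone layer.
No other layer is forced both after the basalt flow and before the sandstone layer.

the shale bed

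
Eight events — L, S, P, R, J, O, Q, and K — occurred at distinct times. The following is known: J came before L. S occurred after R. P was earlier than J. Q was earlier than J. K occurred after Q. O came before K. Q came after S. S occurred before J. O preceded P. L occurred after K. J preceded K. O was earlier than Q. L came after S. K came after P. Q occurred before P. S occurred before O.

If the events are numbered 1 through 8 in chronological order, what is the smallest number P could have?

O, Q, R, and S must all come before P — 4 forced predecessors.
Nothing else is forced ahead of P, so its earliest slot is position 4 + 1 = 5.

5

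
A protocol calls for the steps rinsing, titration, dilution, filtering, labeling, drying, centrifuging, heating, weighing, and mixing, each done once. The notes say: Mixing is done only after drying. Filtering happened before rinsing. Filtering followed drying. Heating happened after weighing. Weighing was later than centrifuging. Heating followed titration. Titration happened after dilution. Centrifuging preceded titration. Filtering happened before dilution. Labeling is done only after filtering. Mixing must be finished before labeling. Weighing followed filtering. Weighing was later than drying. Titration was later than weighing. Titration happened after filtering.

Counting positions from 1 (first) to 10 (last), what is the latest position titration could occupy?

9

Titration must come before heating — 1 step forced after it.
Everything else can be placed before titration in some valid order, so titration can sit as late as position 10 − 1 = 9.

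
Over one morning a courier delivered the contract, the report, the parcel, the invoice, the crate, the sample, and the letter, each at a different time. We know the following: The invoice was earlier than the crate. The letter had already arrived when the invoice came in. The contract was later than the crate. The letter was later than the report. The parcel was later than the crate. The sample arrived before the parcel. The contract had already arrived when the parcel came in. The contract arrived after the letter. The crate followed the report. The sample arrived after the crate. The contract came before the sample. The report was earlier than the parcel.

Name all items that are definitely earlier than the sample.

Directly stated before the sample: the contract and the crate.
The invoice reaches the sample via the invoice → the crate → the sample.
The letter reaches the sample via the letter → the contract → the sample.
The report reaches the sample via the report → the crate → the sample.

the contract, the crate, the invoice, the letter, the report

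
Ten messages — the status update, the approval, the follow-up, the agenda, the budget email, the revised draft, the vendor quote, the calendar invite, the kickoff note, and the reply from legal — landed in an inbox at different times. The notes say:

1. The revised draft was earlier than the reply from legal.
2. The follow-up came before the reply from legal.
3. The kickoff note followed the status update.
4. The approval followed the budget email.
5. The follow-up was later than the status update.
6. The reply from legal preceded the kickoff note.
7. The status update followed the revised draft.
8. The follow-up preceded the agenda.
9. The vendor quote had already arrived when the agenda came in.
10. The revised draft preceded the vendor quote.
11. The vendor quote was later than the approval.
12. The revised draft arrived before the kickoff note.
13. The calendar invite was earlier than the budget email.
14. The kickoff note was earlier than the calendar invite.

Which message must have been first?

the revised draft

The revised draft has a chain of constraints placing it before every other message, so the revised draft must be first.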